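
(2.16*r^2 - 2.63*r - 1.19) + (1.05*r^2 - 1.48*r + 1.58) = 3.21*r^2 - 4.11*r + 0.39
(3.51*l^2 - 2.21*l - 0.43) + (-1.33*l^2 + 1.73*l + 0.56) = 2.18*l^2 - 0.48*l + 0.13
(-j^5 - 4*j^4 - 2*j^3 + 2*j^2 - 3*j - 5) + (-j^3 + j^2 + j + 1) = -j^5 - 4*j^4 - 3*j^3 + 3*j^2 - 2*j - 4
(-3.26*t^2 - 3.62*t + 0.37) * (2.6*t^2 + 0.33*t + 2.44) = -8.476*t^4 - 10.4878*t^3 - 8.187*t^2 - 8.7107*t + 0.9028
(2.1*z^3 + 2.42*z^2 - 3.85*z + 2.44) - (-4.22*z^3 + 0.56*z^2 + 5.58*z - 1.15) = 6.32*z^3 + 1.86*z^2 - 9.43*z + 3.59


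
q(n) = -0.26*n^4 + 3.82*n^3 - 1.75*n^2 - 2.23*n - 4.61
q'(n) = -1.04*n^3 + 11.46*n^2 - 3.5*n - 2.23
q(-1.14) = -10.44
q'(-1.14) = 18.19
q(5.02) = 258.23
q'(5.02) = 137.43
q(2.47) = 27.09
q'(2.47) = 43.37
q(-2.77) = -108.36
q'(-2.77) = 117.50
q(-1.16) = -10.81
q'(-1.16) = 18.87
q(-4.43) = -461.31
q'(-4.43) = 328.59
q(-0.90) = -6.98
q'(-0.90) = 10.96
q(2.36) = 22.53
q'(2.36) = 39.67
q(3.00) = 55.03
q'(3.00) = 62.33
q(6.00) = 407.17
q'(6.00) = 164.69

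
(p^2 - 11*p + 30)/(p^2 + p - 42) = (p - 5)/(p + 7)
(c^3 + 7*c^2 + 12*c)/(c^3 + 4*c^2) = (c + 3)/c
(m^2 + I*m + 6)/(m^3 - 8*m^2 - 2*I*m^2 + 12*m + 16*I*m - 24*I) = (m + 3*I)/(m^2 - 8*m + 12)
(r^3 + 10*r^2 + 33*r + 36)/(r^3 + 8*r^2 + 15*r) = (r^2 + 7*r + 12)/(r*(r + 5))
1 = 1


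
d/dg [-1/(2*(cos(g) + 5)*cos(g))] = -(2*cos(g) + 5)*sin(g)/(2*(cos(g) + 5)^2*cos(g)^2)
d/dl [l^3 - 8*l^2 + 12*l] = 3*l^2 - 16*l + 12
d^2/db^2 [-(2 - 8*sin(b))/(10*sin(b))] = (sin(b)^2 - 2)/(5*sin(b)^3)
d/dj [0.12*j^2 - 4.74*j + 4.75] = 0.24*j - 4.74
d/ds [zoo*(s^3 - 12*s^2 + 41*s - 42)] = zoo*(s^2 + s + 1)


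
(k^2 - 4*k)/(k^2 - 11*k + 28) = k/(k - 7)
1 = 1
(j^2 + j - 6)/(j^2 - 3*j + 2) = (j + 3)/(j - 1)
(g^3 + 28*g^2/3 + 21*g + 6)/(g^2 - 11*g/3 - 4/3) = (g^2 + 9*g + 18)/(g - 4)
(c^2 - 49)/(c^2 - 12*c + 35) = (c + 7)/(c - 5)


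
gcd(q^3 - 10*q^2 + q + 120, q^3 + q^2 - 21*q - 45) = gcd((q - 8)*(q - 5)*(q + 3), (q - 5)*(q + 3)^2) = q^2 - 2*q - 15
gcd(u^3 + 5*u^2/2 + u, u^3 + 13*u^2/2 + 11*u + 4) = u^2 + 5*u/2 + 1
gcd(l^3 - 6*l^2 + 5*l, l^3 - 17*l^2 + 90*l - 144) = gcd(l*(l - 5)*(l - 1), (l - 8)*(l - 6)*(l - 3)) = 1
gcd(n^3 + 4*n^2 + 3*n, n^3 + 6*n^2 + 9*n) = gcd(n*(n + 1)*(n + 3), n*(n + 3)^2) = n^2 + 3*n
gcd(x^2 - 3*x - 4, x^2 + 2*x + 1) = x + 1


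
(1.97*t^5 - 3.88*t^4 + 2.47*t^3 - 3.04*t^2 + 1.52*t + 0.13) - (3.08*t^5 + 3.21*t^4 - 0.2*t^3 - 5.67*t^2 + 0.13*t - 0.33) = -1.11*t^5 - 7.09*t^4 + 2.67*t^3 + 2.63*t^2 + 1.39*t + 0.46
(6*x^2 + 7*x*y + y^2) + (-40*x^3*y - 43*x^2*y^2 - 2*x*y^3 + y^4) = -40*x^3*y - 43*x^2*y^2 + 6*x^2 - 2*x*y^3 + 7*x*y + y^4 + y^2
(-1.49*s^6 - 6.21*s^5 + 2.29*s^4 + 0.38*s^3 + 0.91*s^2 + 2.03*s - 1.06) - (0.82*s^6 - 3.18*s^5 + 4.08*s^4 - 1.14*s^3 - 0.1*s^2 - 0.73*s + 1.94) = -2.31*s^6 - 3.03*s^5 - 1.79*s^4 + 1.52*s^3 + 1.01*s^2 + 2.76*s - 3.0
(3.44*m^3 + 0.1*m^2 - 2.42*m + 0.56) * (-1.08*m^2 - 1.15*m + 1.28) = -3.7152*m^5 - 4.064*m^4 + 6.9018*m^3 + 2.3062*m^2 - 3.7416*m + 0.7168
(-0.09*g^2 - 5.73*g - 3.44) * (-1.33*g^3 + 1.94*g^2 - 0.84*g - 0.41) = 0.1197*g^5 + 7.4463*g^4 - 6.4654*g^3 - 1.8235*g^2 + 5.2389*g + 1.4104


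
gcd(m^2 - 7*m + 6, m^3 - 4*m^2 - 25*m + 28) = m - 1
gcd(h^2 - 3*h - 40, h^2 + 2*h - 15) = h + 5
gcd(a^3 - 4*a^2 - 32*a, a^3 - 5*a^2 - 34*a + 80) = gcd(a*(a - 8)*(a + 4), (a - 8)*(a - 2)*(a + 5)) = a - 8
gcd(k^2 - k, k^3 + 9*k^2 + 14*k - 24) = k - 1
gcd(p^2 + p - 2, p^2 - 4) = p + 2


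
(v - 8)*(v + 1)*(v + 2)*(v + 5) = v^4 - 47*v^2 - 126*v - 80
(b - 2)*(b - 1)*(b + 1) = b^3 - 2*b^2 - b + 2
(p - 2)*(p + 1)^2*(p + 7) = p^4 + 7*p^3 - 3*p^2 - 23*p - 14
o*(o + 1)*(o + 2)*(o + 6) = o^4 + 9*o^3 + 20*o^2 + 12*o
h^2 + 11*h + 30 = (h + 5)*(h + 6)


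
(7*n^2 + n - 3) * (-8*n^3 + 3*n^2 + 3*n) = -56*n^5 + 13*n^4 + 48*n^3 - 6*n^2 - 9*n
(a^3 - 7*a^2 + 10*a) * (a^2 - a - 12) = a^5 - 8*a^4 + 5*a^3 + 74*a^2 - 120*a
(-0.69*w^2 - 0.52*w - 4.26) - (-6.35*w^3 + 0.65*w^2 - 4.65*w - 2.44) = 6.35*w^3 - 1.34*w^2 + 4.13*w - 1.82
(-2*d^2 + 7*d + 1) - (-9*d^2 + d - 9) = 7*d^2 + 6*d + 10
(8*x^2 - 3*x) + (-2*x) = 8*x^2 - 5*x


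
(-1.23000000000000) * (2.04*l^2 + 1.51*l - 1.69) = -2.5092*l^2 - 1.8573*l + 2.0787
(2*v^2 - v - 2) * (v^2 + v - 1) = 2*v^4 + v^3 - 5*v^2 - v + 2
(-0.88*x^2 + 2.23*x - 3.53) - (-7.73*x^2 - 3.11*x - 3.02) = 6.85*x^2 + 5.34*x - 0.51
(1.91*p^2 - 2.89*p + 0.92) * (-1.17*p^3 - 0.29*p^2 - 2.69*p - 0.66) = -2.2347*p^5 + 2.8274*p^4 - 5.3762*p^3 + 6.2467*p^2 - 0.5674*p - 0.6072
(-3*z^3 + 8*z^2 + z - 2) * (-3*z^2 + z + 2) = 9*z^5 - 27*z^4 - z^3 + 23*z^2 - 4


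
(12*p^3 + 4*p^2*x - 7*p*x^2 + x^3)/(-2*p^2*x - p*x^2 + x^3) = (-6*p + x)/x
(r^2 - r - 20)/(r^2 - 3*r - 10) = (r + 4)/(r + 2)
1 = 1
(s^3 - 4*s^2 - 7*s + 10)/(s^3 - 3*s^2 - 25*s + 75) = (s^2 + s - 2)/(s^2 + 2*s - 15)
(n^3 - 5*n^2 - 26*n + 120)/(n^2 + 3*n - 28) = (n^2 - n - 30)/(n + 7)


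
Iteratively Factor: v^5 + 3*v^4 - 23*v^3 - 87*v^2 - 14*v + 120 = (v - 5)*(v^4 + 8*v^3 + 17*v^2 - 2*v - 24) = (v - 5)*(v + 4)*(v^3 + 4*v^2 + v - 6) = (v - 5)*(v + 3)*(v + 4)*(v^2 + v - 2) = (v - 5)*(v + 2)*(v + 3)*(v + 4)*(v - 1)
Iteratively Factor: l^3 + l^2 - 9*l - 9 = (l + 1)*(l^2 - 9) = (l - 3)*(l + 1)*(l + 3)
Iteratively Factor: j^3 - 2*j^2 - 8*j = (j)*(j^2 - 2*j - 8) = j*(j + 2)*(j - 4)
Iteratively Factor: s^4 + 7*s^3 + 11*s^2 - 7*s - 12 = (s + 1)*(s^3 + 6*s^2 + 5*s - 12) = (s + 1)*(s + 3)*(s^2 + 3*s - 4) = (s - 1)*(s + 1)*(s + 3)*(s + 4)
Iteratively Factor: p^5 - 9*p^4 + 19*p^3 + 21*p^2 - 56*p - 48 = (p - 4)*(p^4 - 5*p^3 - p^2 + 17*p + 12) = (p - 4)*(p + 1)*(p^3 - 6*p^2 + 5*p + 12) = (p - 4)*(p - 3)*(p + 1)*(p^2 - 3*p - 4) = (p - 4)^2*(p - 3)*(p + 1)*(p + 1)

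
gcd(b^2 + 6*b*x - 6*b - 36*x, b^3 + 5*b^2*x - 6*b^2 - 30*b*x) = b - 6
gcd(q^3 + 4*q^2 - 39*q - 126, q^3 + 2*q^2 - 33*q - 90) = q^2 - 3*q - 18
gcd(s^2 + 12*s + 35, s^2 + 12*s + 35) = s^2 + 12*s + 35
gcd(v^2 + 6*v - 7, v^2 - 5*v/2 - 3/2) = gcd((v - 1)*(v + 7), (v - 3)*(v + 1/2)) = 1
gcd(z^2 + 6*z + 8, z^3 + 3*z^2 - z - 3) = 1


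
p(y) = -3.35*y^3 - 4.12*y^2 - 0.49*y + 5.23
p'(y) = -10.05*y^2 - 8.24*y - 0.49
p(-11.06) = 4038.89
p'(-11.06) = -1138.71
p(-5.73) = 503.01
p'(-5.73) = -283.25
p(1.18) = -6.59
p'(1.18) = -24.21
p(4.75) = -449.08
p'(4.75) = -266.38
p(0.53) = 3.31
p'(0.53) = -7.68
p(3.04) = -128.45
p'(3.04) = -118.42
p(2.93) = -115.84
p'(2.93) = -110.91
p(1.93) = -35.15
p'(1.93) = -53.83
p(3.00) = -123.77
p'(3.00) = -115.66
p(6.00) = -869.63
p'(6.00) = -411.73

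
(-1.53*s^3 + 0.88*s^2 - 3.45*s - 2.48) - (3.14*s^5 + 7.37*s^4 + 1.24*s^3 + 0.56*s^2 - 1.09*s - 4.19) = -3.14*s^5 - 7.37*s^4 - 2.77*s^3 + 0.32*s^2 - 2.36*s + 1.71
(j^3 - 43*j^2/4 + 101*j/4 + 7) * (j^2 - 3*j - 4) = j^5 - 55*j^4/4 + 107*j^3/2 - 103*j^2/4 - 122*j - 28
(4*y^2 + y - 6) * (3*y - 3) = 12*y^3 - 9*y^2 - 21*y + 18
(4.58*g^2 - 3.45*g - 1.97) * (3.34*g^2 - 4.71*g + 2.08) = 15.2972*g^4 - 33.0948*g^3 + 19.1961*g^2 + 2.1027*g - 4.0976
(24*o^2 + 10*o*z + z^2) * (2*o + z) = 48*o^3 + 44*o^2*z + 12*o*z^2 + z^3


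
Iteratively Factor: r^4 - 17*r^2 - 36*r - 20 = (r + 2)*(r^3 - 2*r^2 - 13*r - 10) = (r + 2)^2*(r^2 - 4*r - 5) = (r - 5)*(r + 2)^2*(r + 1)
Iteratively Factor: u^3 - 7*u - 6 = (u - 3)*(u^2 + 3*u + 2) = (u - 3)*(u + 2)*(u + 1)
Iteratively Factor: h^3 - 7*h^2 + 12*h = (h - 4)*(h^2 - 3*h) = h*(h - 4)*(h - 3)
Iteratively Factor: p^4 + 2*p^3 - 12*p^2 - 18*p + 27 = (p + 3)*(p^3 - p^2 - 9*p + 9) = (p + 3)^2*(p^2 - 4*p + 3) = (p - 1)*(p + 3)^2*(p - 3)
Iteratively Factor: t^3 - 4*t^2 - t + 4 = (t + 1)*(t^2 - 5*t + 4) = (t - 1)*(t + 1)*(t - 4)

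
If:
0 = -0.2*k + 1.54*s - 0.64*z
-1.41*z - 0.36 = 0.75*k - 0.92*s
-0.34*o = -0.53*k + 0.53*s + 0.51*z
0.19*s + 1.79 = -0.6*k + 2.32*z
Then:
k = -1.29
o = -2.69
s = 0.02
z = 0.44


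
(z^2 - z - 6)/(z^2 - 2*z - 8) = (z - 3)/(z - 4)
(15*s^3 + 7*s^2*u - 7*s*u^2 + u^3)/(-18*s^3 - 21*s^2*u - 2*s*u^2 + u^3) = (-15*s^2 + 8*s*u - u^2)/(18*s^2 + 3*s*u - u^2)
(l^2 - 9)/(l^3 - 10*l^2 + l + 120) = (l - 3)/(l^2 - 13*l + 40)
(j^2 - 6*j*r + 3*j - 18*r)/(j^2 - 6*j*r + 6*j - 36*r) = (j + 3)/(j + 6)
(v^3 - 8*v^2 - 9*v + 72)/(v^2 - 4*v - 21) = (v^2 - 11*v + 24)/(v - 7)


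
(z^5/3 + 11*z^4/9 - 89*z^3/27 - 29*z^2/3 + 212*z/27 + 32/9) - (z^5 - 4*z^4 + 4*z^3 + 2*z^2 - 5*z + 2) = -2*z^5/3 + 47*z^4/9 - 197*z^3/27 - 35*z^2/3 + 347*z/27 + 14/9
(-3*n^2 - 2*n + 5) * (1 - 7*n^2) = 21*n^4 + 14*n^3 - 38*n^2 - 2*n + 5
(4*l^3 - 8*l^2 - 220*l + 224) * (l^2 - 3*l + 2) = 4*l^5 - 20*l^4 - 188*l^3 + 868*l^2 - 1112*l + 448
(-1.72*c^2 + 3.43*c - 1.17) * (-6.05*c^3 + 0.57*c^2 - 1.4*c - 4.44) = 10.406*c^5 - 21.7319*c^4 + 11.4416*c^3 + 2.1679*c^2 - 13.5912*c + 5.1948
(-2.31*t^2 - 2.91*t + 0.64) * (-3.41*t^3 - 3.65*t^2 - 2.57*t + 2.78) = 7.8771*t^5 + 18.3546*t^4 + 14.3758*t^3 - 1.2791*t^2 - 9.7346*t + 1.7792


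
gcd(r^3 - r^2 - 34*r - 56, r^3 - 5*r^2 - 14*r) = r^2 - 5*r - 14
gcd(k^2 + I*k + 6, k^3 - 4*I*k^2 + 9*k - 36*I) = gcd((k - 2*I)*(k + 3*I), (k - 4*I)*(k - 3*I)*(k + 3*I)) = k + 3*I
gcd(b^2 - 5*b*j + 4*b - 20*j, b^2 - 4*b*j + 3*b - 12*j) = 1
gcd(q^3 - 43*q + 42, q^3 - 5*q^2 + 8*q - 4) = q - 1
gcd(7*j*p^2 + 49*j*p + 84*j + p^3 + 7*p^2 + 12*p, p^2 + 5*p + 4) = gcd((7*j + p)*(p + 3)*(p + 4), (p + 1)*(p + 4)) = p + 4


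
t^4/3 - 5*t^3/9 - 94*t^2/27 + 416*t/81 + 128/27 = (t/3 + 1)*(t - 8/3)^2*(t + 2/3)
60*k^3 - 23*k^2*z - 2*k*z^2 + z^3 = (-4*k + z)*(-3*k + z)*(5*k + z)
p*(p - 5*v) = p^2 - 5*p*v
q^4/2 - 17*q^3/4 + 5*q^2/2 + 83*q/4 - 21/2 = (q/2 + 1)*(q - 7)*(q - 3)*(q - 1/2)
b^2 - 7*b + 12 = (b - 4)*(b - 3)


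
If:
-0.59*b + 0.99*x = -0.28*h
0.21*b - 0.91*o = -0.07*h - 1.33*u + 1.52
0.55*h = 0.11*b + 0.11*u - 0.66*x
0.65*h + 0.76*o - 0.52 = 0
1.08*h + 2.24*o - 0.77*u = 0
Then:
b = -0.42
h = 0.70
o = 0.09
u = 1.23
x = -0.45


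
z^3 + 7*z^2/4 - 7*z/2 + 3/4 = (z - 1)*(z - 1/4)*(z + 3)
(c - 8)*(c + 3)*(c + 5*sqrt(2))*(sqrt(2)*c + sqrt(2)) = sqrt(2)*c^4 - 4*sqrt(2)*c^3 + 10*c^3 - 29*sqrt(2)*c^2 - 40*c^2 - 290*c - 24*sqrt(2)*c - 240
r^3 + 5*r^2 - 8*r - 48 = (r - 3)*(r + 4)^2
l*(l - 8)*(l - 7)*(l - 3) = l^4 - 18*l^3 + 101*l^2 - 168*l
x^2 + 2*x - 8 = (x - 2)*(x + 4)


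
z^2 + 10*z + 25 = (z + 5)^2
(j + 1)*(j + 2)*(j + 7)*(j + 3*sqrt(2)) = j^4 + 3*sqrt(2)*j^3 + 10*j^3 + 23*j^2 + 30*sqrt(2)*j^2 + 14*j + 69*sqrt(2)*j + 42*sqrt(2)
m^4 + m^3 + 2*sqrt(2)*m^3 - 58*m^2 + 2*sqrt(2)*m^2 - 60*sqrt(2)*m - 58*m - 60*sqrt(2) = (m + 1)*(m - 5*sqrt(2))*(m + sqrt(2))*(m + 6*sqrt(2))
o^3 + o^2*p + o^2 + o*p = o*(o + 1)*(o + p)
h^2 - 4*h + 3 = (h - 3)*(h - 1)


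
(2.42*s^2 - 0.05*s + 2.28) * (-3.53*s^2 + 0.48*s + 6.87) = -8.5426*s^4 + 1.3381*s^3 + 8.553*s^2 + 0.7509*s + 15.6636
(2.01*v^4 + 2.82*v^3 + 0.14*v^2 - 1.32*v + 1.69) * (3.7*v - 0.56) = 7.437*v^5 + 9.3084*v^4 - 1.0612*v^3 - 4.9624*v^2 + 6.9922*v - 0.9464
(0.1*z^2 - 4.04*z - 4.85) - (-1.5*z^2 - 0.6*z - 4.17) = 1.6*z^2 - 3.44*z - 0.68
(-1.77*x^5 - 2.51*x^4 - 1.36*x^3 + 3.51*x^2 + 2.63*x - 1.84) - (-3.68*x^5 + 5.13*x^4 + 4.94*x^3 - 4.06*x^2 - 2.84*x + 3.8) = 1.91*x^5 - 7.64*x^4 - 6.3*x^3 + 7.57*x^2 + 5.47*x - 5.64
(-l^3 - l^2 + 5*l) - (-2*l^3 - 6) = l^3 - l^2 + 5*l + 6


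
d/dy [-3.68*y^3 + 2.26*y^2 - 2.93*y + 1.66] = -11.04*y^2 + 4.52*y - 2.93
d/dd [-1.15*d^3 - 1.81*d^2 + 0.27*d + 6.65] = -3.45*d^2 - 3.62*d + 0.27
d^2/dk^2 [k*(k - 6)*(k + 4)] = 6*k - 4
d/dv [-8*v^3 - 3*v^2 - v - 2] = -24*v^2 - 6*v - 1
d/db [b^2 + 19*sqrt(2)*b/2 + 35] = 2*b + 19*sqrt(2)/2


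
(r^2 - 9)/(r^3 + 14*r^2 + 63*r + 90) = (r - 3)/(r^2 + 11*r + 30)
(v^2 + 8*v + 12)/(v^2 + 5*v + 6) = (v + 6)/(v + 3)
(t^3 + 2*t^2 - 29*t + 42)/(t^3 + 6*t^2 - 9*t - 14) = (t - 3)/(t + 1)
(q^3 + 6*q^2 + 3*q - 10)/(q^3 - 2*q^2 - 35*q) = (q^2 + q - 2)/(q*(q - 7))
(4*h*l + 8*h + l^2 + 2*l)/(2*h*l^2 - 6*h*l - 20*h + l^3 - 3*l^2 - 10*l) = (4*h + l)/(2*h*l - 10*h + l^2 - 5*l)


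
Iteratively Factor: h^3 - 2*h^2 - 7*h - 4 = (h + 1)*(h^2 - 3*h - 4) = (h - 4)*(h + 1)*(h + 1)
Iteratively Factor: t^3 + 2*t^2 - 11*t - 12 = (t + 1)*(t^2 + t - 12) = (t - 3)*(t + 1)*(t + 4)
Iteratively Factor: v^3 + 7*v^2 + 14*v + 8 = (v + 1)*(v^2 + 6*v + 8) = (v + 1)*(v + 2)*(v + 4)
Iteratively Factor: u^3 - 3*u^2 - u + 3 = (u - 3)*(u^2 - 1) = (u - 3)*(u - 1)*(u + 1)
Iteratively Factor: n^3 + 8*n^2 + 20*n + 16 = (n + 4)*(n^2 + 4*n + 4) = (n + 2)*(n + 4)*(n + 2)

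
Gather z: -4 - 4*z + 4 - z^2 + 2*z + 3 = -z^2 - 2*z + 3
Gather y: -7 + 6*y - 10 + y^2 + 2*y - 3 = y^2 + 8*y - 20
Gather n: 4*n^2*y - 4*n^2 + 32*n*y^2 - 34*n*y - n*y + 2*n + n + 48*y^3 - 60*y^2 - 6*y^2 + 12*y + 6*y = n^2*(4*y - 4) + n*(32*y^2 - 35*y + 3) + 48*y^3 - 66*y^2 + 18*y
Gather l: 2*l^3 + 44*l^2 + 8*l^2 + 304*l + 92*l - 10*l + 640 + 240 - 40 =2*l^3 + 52*l^2 + 386*l + 840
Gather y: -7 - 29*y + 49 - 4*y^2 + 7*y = -4*y^2 - 22*y + 42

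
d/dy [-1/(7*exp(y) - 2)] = 7*exp(y)/(7*exp(y) - 2)^2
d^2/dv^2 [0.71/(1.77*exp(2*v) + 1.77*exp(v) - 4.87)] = (0.71*(3.54*exp(v) + 1.77)*(7.08*exp(v) + 3.54)*exp(v) - (5.0268*exp(v) + 1.2567)*(1.77*exp(2*v) + 1.77*exp(v) - 4.87))*exp(v)/(1.77*exp(2*v) + 1.77*exp(v) - 4.87)^3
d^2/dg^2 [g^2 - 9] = 2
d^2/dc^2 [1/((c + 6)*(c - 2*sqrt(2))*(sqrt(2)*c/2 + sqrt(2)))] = 2*sqrt(2)*((c + 2)^2*(c + 6)^2 + (c + 2)^2*(c + 6)*(c - 2*sqrt(2)) + (c + 2)^2*(c - 2*sqrt(2))^2 + (c + 2)*(c + 6)^2*(c - 2*sqrt(2)) + (c + 2)*(c + 6)*(c - 2*sqrt(2))^2 + (c + 6)^2*(c - 2*sqrt(2))^2)/((c + 2)^3*(c + 6)^3*(c - 2*sqrt(2))^3)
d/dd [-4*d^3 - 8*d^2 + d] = -12*d^2 - 16*d + 1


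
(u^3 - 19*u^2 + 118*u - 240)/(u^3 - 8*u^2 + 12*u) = (u^2 - 13*u + 40)/(u*(u - 2))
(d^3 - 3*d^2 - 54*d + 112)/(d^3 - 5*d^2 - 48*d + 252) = (d^2 - 10*d + 16)/(d^2 - 12*d + 36)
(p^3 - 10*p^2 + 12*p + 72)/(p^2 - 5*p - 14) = (p^2 - 12*p + 36)/(p - 7)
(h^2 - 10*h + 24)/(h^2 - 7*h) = (h^2 - 10*h + 24)/(h*(h - 7))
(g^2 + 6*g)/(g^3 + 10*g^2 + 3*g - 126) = g/(g^2 + 4*g - 21)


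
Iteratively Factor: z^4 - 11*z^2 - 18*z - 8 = (z - 4)*(z^3 + 4*z^2 + 5*z + 2) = (z - 4)*(z + 2)*(z^2 + 2*z + 1) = (z - 4)*(z + 1)*(z + 2)*(z + 1)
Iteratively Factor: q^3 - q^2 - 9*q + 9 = (q + 3)*(q^2 - 4*q + 3) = (q - 1)*(q + 3)*(q - 3)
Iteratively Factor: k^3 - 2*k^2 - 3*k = (k - 3)*(k^2 + k) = k*(k - 3)*(k + 1)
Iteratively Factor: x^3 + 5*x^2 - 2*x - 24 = (x - 2)*(x^2 + 7*x + 12) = (x - 2)*(x + 4)*(x + 3)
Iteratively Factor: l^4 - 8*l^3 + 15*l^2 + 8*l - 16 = (l - 4)*(l^3 - 4*l^2 - l + 4) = (l - 4)*(l + 1)*(l^2 - 5*l + 4) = (l - 4)^2*(l + 1)*(l - 1)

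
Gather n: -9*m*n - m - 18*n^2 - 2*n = -m - 18*n^2 + n*(-9*m - 2)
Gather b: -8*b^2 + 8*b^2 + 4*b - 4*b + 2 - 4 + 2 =0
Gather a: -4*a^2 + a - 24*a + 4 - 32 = -4*a^2 - 23*a - 28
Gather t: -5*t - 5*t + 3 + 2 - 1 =4 - 10*t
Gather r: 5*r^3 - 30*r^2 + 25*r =5*r^3 - 30*r^2 + 25*r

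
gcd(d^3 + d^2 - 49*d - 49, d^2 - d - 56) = d + 7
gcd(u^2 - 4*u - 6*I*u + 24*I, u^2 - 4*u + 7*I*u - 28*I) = u - 4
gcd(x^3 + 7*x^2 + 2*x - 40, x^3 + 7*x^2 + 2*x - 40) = x^3 + 7*x^2 + 2*x - 40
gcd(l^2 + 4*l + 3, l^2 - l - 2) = l + 1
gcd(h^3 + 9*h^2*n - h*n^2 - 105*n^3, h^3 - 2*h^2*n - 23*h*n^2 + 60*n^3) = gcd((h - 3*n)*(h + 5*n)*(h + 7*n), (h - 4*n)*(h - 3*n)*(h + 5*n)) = h^2 + 2*h*n - 15*n^2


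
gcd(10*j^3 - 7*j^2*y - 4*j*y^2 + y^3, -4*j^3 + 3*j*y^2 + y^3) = -2*j^2 + j*y + y^2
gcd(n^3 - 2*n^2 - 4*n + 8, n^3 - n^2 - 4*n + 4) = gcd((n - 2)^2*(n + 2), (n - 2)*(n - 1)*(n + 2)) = n^2 - 4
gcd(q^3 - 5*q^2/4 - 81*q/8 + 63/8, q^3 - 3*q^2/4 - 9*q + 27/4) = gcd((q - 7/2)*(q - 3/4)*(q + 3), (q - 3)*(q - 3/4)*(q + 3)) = q^2 + 9*q/4 - 9/4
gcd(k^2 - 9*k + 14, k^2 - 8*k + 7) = k - 7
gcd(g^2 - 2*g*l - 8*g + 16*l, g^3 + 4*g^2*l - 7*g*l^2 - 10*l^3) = g - 2*l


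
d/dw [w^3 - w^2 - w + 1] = 3*w^2 - 2*w - 1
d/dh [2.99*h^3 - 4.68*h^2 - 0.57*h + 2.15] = 8.97*h^2 - 9.36*h - 0.57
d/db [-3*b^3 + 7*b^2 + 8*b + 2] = -9*b^2 + 14*b + 8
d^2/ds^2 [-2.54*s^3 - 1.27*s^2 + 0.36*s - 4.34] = -15.24*s - 2.54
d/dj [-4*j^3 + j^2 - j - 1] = -12*j^2 + 2*j - 1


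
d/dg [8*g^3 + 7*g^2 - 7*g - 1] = 24*g^2 + 14*g - 7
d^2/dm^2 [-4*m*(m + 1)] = -8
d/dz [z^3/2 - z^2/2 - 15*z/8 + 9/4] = 3*z^2/2 - z - 15/8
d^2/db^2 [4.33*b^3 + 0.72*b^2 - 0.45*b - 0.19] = 25.98*b + 1.44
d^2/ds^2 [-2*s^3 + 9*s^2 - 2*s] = 18 - 12*s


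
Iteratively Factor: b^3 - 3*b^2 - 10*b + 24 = (b - 4)*(b^2 + b - 6) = (b - 4)*(b + 3)*(b - 2)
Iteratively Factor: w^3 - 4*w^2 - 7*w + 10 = (w + 2)*(w^2 - 6*w + 5) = (w - 1)*(w + 2)*(w - 5)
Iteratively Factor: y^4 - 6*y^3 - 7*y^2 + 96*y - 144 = (y - 3)*(y^3 - 3*y^2 - 16*y + 48) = (y - 4)*(y - 3)*(y^2 + y - 12) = (y - 4)*(y - 3)^2*(y + 4)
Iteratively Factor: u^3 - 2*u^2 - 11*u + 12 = (u + 3)*(u^2 - 5*u + 4) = (u - 4)*(u + 3)*(u - 1)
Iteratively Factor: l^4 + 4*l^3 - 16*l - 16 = (l + 2)*(l^3 + 2*l^2 - 4*l - 8) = (l + 2)^2*(l^2 - 4) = (l + 2)^3*(l - 2)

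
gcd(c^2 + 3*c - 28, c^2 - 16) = c - 4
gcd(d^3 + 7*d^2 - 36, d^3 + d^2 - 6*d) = d^2 + d - 6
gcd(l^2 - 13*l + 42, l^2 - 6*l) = l - 6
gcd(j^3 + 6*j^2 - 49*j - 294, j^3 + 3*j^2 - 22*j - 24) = j + 6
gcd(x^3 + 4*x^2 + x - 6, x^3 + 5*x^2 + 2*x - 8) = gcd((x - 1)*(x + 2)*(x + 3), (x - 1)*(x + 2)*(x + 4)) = x^2 + x - 2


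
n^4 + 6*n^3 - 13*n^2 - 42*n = n*(n - 3)*(n + 2)*(n + 7)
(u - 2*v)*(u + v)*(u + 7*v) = u^3 + 6*u^2*v - 9*u*v^2 - 14*v^3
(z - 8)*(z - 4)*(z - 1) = z^3 - 13*z^2 + 44*z - 32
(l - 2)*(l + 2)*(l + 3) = l^3 + 3*l^2 - 4*l - 12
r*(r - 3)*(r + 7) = r^3 + 4*r^2 - 21*r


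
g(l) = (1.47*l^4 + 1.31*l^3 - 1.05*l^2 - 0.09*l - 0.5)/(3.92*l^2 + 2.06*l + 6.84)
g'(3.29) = 2.54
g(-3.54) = 3.27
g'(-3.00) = -2.03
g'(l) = (-7.84*l - 2.06)*(1.47*l^4 + 1.31*l^3 - 1.05*l^2 - 0.09*l - 0.5)/(3.92*l^2 + 2.06*l + 6.84)^2 + (5.88*l^3 + 3.93*l^2 - 2.1*l - 0.09)/(3.92*l^2 + 2.06*l + 6.84) = (11.5248*l^5 + 14.2198*l^4 + 45.6164*l^3 + 25.071*l^2 - 10.444*l + 0.4144)/(15.3664*l^4 + 16.1504*l^3 + 57.8692*l^2 + 28.1808*l + 46.7856)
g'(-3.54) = -2.47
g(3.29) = 3.69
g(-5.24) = 8.59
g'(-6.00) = -4.35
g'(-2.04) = -1.18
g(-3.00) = 2.06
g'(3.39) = 2.62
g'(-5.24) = -3.78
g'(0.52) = 0.12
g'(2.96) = 2.27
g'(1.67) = 1.17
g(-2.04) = 0.51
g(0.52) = -0.06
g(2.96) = 2.89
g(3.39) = 3.95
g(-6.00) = 11.68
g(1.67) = 0.66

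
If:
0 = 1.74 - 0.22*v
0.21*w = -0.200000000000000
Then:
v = 7.91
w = -0.95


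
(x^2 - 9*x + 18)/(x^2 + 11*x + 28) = (x^2 - 9*x + 18)/(x^2 + 11*x + 28)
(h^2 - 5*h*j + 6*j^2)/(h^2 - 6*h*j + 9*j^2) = (h - 2*j)/(h - 3*j)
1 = 1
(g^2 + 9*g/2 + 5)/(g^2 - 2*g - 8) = (g + 5/2)/(g - 4)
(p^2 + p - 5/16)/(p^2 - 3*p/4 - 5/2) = (p - 1/4)/(p - 2)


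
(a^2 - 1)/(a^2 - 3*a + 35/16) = 16*(a^2 - 1)/(16*a^2 - 48*a + 35)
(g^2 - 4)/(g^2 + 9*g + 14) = (g - 2)/(g + 7)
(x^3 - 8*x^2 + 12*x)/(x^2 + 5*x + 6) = x*(x^2 - 8*x + 12)/(x^2 + 5*x + 6)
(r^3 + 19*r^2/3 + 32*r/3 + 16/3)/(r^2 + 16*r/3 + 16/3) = r + 1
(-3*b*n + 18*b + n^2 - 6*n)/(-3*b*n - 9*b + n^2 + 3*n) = (n - 6)/(n + 3)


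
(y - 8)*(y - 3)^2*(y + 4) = y^4 - 10*y^3 + y^2 + 156*y - 288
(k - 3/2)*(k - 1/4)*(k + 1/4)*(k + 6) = k^4 + 9*k^3/2 - 145*k^2/16 - 9*k/32 + 9/16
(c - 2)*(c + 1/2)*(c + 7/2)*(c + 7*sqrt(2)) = c^4 + 2*c^3 + 7*sqrt(2)*c^3 - 25*c^2/4 + 14*sqrt(2)*c^2 - 175*sqrt(2)*c/4 - 7*c/2 - 49*sqrt(2)/2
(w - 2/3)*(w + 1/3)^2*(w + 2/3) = w^4 + 2*w^3/3 - w^2/3 - 8*w/27 - 4/81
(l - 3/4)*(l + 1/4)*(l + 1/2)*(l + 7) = l^4 + 7*l^3 - 7*l^2/16 - 101*l/32 - 21/32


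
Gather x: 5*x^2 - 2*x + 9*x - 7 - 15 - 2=5*x^2 + 7*x - 24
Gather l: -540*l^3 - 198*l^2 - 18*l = -540*l^3 - 198*l^2 - 18*l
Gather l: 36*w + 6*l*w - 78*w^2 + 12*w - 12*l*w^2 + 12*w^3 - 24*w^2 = l*(-12*w^2 + 6*w) + 12*w^3 - 102*w^2 + 48*w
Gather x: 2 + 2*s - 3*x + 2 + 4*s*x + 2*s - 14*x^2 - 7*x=4*s - 14*x^2 + x*(4*s - 10) + 4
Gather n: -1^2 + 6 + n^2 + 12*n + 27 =n^2 + 12*n + 32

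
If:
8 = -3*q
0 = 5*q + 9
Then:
No Solution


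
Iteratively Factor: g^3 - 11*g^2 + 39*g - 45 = (g - 3)*(g^2 - 8*g + 15) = (g - 5)*(g - 3)*(g - 3)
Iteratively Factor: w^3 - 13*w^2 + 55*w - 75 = (w - 5)*(w^2 - 8*w + 15) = (w - 5)*(w - 3)*(w - 5)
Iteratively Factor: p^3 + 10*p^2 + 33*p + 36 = (p + 4)*(p^2 + 6*p + 9) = (p + 3)*(p + 4)*(p + 3)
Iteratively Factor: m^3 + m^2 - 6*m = (m)*(m^2 + m - 6) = m*(m - 2)*(m + 3)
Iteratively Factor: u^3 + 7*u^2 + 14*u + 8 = (u + 2)*(u^2 + 5*u + 4) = (u + 2)*(u + 4)*(u + 1)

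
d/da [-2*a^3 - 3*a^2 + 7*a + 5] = -6*a^2 - 6*a + 7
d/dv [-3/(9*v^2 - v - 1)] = 3*(18*v - 1)/(-9*v^2 + v + 1)^2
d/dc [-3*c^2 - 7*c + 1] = -6*c - 7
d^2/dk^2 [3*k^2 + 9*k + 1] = 6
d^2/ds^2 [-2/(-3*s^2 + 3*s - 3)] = 4*(-s^2 + s + (2*s - 1)^2 - 1)/(3*(s^2 - s + 1)^3)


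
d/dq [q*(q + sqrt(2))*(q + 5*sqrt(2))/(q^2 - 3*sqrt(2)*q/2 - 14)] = 2*(q^4 - 3*sqrt(2)*q^3 - 70*q^2 - 168*sqrt(2)*q - 140)/(2*q^4 - 6*sqrt(2)*q^3 - 47*q^2 + 84*sqrt(2)*q + 392)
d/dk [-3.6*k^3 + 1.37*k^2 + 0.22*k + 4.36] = -10.8*k^2 + 2.74*k + 0.22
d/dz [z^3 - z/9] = 3*z^2 - 1/9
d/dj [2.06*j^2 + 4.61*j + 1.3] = 4.12*j + 4.61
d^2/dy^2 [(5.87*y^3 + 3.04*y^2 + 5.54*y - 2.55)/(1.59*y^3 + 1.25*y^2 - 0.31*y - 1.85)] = (5.6843418860808e-14*y^7 - 7.96240199999994*y^6 + 101.393982*y^5 + 204.894396*y^4 + 97.507036*y^3 + 241.56471*y^2 + 158.33175*y + 2.17056)/(4.019679*y^9 + 9.480375*y^8 + 5.101992*y^7 - 15.77458*y^6 - 23.055978*y^5 - 2.84031*y^4 + 20.596784*y^3 + 12.30102*y^2 - 3.182925*y - 6.331625)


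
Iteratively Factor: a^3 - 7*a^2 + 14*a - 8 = (a - 4)*(a^2 - 3*a + 2) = (a - 4)*(a - 2)*(a - 1)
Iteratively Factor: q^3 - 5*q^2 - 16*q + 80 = (q - 5)*(q^2 - 16) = (q - 5)*(q - 4)*(q + 4)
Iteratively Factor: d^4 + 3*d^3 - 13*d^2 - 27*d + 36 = (d + 3)*(d^3 - 13*d + 12) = (d + 3)*(d + 4)*(d^2 - 4*d + 3) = (d - 3)*(d + 3)*(d + 4)*(d - 1)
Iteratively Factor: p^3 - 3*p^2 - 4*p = (p + 1)*(p^2 - 4*p) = p*(p + 1)*(p - 4)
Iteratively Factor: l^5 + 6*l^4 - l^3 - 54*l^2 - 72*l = (l + 2)*(l^4 + 4*l^3 - 9*l^2 - 36*l) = (l + 2)*(l + 3)*(l^3 + l^2 - 12*l) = (l - 3)*(l + 2)*(l + 3)*(l^2 + 4*l) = l*(l - 3)*(l + 2)*(l + 3)*(l + 4)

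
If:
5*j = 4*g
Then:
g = 5*j/4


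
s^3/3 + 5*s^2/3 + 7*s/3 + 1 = (s/3 + 1/3)*(s + 1)*(s + 3)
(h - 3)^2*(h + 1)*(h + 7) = h^4 + 2*h^3 - 32*h^2 + 30*h + 63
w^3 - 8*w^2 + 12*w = w*(w - 6)*(w - 2)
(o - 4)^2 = o^2 - 8*o + 16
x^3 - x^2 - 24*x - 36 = (x - 6)*(x + 2)*(x + 3)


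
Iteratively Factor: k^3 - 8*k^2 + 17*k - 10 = (k - 2)*(k^2 - 6*k + 5) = (k - 2)*(k - 1)*(k - 5)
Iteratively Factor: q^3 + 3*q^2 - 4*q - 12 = (q + 3)*(q^2 - 4) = (q - 2)*(q + 3)*(q + 2)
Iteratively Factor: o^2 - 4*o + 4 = (o - 2)*(o - 2)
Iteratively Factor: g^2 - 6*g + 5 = (g - 5)*(g - 1)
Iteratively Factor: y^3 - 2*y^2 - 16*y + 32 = (y + 4)*(y^2 - 6*y + 8) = (y - 2)*(y + 4)*(y - 4)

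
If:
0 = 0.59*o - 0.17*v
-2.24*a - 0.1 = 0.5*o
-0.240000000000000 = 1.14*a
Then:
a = -0.21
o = 0.74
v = 2.58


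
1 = 1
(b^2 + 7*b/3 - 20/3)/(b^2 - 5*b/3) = (b + 4)/b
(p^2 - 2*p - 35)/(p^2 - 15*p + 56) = (p + 5)/(p - 8)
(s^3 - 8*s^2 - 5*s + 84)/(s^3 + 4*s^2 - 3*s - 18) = (s^2 - 11*s + 28)/(s^2 + s - 6)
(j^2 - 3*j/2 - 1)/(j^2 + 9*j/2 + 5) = (2*j^2 - 3*j - 2)/(2*j^2 + 9*j + 10)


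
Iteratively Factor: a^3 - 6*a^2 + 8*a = (a - 4)*(a^2 - 2*a) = a*(a - 4)*(a - 2)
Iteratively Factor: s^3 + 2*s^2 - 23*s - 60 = (s + 4)*(s^2 - 2*s - 15) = (s + 3)*(s + 4)*(s - 5)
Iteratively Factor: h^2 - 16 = (h - 4)*(h + 4)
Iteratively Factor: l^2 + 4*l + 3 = (l + 1)*(l + 3)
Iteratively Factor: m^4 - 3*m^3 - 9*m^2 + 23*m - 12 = (m - 1)*(m^3 - 2*m^2 - 11*m + 12) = (m - 1)*(m + 3)*(m^2 - 5*m + 4) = (m - 4)*(m - 1)*(m + 3)*(m - 1)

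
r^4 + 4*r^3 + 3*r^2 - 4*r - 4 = (r - 1)*(r + 1)*(r + 2)^2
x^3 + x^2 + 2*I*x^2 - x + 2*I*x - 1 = (x + 1)*(x + I)^2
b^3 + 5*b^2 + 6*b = b*(b + 2)*(b + 3)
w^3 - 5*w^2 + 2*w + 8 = (w - 4)*(w - 2)*(w + 1)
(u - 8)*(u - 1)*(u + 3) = u^3 - 6*u^2 - 19*u + 24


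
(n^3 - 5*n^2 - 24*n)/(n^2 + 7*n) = (n^2 - 5*n - 24)/(n + 7)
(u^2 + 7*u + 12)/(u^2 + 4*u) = (u + 3)/u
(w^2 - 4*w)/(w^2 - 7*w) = (w - 4)/(w - 7)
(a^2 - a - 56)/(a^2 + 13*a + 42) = (a - 8)/(a + 6)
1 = 1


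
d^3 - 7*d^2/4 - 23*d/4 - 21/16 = (d - 7/2)*(d + 1/4)*(d + 3/2)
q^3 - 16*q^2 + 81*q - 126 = (q - 7)*(q - 6)*(q - 3)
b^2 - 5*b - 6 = (b - 6)*(b + 1)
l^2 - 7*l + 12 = (l - 4)*(l - 3)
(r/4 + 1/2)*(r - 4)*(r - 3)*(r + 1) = r^4/4 - r^3 - 7*r^2/4 + 11*r/2 + 6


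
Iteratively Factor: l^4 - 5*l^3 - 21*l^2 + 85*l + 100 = (l + 1)*(l^3 - 6*l^2 - 15*l + 100) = (l - 5)*(l + 1)*(l^2 - l - 20) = (l - 5)^2*(l + 1)*(l + 4)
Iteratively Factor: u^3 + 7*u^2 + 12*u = (u)*(u^2 + 7*u + 12) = u*(u + 3)*(u + 4)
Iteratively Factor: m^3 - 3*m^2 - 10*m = (m - 5)*(m^2 + 2*m) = (m - 5)*(m + 2)*(m)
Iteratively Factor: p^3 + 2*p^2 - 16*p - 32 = (p - 4)*(p^2 + 6*p + 8) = (p - 4)*(p + 4)*(p + 2)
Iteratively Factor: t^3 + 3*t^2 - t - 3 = (t + 3)*(t^2 - 1) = (t - 1)*(t + 3)*(t + 1)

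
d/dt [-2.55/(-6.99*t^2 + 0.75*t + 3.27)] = (1.9125 - 35.649*t)/(-6.99*t^2 + 0.75*t + 3.27)^2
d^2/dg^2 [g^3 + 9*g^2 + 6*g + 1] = 6*g + 18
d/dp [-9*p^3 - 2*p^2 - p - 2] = -27*p^2 - 4*p - 1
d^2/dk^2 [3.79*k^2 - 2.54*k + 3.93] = 7.58000000000000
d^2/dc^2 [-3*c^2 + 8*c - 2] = -6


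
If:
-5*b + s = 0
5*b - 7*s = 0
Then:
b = 0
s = 0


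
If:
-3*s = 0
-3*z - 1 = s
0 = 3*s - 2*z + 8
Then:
No Solution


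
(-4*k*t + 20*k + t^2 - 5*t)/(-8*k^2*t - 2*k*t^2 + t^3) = (t - 5)/(t*(2*k + t))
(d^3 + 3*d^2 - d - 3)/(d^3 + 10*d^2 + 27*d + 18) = (d - 1)/(d + 6)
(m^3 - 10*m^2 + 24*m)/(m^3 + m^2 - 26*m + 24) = m*(m - 6)/(m^2 + 5*m - 6)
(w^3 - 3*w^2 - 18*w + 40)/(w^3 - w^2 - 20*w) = (w - 2)/w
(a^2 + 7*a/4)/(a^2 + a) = (a + 7/4)/(a + 1)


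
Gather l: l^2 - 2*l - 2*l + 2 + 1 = l^2 - 4*l + 3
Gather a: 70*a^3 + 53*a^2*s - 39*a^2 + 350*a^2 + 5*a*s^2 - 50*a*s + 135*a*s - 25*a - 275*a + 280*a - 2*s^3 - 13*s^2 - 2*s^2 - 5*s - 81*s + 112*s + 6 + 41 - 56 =70*a^3 + a^2*(53*s + 311) + a*(5*s^2 + 85*s - 20) - 2*s^3 - 15*s^2 + 26*s - 9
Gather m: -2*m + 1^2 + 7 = 8 - 2*m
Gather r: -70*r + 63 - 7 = 56 - 70*r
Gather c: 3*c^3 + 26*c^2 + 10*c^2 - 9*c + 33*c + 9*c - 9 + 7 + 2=3*c^3 + 36*c^2 + 33*c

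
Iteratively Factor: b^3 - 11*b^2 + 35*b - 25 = (b - 5)*(b^2 - 6*b + 5) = (b - 5)*(b - 1)*(b - 5)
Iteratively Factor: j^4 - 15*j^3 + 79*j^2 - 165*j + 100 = (j - 5)*(j^3 - 10*j^2 + 29*j - 20) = (j - 5)*(j - 4)*(j^2 - 6*j + 5) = (j - 5)*(j - 4)*(j - 1)*(j - 5)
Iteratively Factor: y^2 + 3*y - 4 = (y + 4)*(y - 1)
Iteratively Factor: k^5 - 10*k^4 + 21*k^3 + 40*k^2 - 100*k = (k + 2)*(k^4 - 12*k^3 + 45*k^2 - 50*k) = (k - 5)*(k + 2)*(k^3 - 7*k^2 + 10*k) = (k - 5)^2*(k + 2)*(k^2 - 2*k) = (k - 5)^2*(k - 2)*(k + 2)*(k)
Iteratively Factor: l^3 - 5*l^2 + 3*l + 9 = (l - 3)*(l^2 - 2*l - 3) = (l - 3)^2*(l + 1)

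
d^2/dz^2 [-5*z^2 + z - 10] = -10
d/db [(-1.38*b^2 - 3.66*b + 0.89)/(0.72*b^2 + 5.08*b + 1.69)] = (-4.3752*b^2 - 5.946*b - 10.7066)/(0.5184*b^4 + 7.3152*b^3 + 28.24*b^2 + 17.1704*b + 2.8561)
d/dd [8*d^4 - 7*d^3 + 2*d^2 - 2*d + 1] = 32*d^3 - 21*d^2 + 4*d - 2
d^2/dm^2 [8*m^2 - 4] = 16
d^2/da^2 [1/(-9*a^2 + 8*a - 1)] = 2*(81*a^2 - 72*a - 4*(9*a - 4)^2 + 9)/(9*a^2 - 8*a + 1)^3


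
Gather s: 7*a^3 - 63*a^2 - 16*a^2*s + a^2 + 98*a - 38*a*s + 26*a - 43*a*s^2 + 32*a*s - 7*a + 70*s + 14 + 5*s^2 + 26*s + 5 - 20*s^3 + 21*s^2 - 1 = 7*a^3 - 62*a^2 + 117*a - 20*s^3 + s^2*(26 - 43*a) + s*(-16*a^2 - 6*a + 96) + 18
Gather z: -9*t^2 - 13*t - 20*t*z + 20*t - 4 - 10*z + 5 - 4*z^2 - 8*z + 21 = -9*t^2 + 7*t - 4*z^2 + z*(-20*t - 18) + 22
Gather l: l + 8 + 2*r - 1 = l + 2*r + 7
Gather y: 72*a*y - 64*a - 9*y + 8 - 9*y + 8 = -64*a + y*(72*a - 18) + 16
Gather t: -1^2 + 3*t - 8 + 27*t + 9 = 30*t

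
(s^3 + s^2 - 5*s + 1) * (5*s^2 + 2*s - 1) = 5*s^5 + 7*s^4 - 24*s^3 - 6*s^2 + 7*s - 1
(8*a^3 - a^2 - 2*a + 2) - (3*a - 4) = 8*a^3 - a^2 - 5*a + 6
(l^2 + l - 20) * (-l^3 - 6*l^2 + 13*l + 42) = -l^5 - 7*l^4 + 27*l^3 + 175*l^2 - 218*l - 840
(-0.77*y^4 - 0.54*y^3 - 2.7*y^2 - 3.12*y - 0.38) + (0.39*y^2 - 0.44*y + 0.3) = -0.77*y^4 - 0.54*y^3 - 2.31*y^2 - 3.56*y - 0.08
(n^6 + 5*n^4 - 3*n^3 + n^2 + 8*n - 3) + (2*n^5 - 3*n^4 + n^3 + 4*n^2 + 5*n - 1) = n^6 + 2*n^5 + 2*n^4 - 2*n^3 + 5*n^2 + 13*n - 4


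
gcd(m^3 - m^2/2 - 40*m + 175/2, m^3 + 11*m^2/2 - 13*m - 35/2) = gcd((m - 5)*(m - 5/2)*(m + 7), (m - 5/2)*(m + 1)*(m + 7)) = m^2 + 9*m/2 - 35/2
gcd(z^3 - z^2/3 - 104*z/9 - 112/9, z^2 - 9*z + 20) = z - 4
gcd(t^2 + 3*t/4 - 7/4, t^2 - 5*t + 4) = t - 1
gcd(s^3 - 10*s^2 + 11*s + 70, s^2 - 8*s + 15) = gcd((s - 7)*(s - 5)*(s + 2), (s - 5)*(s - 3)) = s - 5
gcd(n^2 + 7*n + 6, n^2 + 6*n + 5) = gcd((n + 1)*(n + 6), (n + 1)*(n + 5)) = n + 1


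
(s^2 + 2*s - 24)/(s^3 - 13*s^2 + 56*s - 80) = (s + 6)/(s^2 - 9*s + 20)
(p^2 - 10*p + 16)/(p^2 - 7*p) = (p^2 - 10*p + 16)/(p*(p - 7))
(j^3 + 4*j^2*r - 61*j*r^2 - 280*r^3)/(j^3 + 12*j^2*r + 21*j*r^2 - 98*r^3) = (-j^2 + 3*j*r + 40*r^2)/(-j^2 - 5*j*r + 14*r^2)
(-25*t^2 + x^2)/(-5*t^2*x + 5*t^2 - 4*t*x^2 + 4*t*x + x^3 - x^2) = (5*t + x)/(t*x - t + x^2 - x)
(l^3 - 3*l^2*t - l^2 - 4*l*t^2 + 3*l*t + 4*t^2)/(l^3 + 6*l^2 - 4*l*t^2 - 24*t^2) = (l^3 - 3*l^2*t - l^2 - 4*l*t^2 + 3*l*t + 4*t^2)/(l^3 + 6*l^2 - 4*l*t^2 - 24*t^2)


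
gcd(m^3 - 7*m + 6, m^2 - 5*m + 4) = m - 1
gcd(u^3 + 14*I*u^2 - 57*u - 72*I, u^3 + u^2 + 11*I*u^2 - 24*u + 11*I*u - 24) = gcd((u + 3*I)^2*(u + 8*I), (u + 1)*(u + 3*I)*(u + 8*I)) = u^2 + 11*I*u - 24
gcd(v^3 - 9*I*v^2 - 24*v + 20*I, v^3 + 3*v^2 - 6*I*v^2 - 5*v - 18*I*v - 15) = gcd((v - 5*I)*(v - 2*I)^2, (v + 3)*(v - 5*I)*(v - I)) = v - 5*I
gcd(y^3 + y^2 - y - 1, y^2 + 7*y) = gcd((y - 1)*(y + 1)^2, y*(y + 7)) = 1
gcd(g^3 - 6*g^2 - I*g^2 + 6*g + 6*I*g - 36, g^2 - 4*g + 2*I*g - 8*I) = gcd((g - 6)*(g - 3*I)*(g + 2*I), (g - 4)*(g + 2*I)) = g + 2*I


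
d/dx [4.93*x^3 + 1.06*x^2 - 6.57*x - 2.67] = 14.79*x^2 + 2.12*x - 6.57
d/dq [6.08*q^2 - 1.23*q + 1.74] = 12.16*q - 1.23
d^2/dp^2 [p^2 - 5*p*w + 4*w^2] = 2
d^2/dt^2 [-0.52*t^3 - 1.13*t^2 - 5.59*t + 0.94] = -3.12*t - 2.26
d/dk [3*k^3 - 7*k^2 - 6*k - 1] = 9*k^2 - 14*k - 6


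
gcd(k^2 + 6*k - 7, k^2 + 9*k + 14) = k + 7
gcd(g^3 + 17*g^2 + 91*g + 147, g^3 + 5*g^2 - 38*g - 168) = g + 7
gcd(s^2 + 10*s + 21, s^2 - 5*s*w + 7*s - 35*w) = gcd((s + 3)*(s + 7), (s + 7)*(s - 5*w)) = s + 7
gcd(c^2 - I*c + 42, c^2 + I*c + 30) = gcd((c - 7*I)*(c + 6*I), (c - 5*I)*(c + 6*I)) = c + 6*I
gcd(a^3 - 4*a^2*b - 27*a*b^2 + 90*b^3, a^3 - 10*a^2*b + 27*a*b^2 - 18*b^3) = a^2 - 9*a*b + 18*b^2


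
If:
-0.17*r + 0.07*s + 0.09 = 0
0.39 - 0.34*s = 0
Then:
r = 1.00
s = 1.15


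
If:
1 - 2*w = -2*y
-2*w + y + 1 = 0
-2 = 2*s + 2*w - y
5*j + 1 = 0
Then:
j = -1/5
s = -3/2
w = 1/2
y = 0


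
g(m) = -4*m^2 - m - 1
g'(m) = -8*m - 1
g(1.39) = -10.12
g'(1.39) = -12.12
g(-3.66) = -50.92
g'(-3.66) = 28.28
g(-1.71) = -10.99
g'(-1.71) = 12.68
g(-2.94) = -32.63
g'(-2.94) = 22.52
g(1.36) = -9.76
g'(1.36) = -11.88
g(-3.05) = -35.16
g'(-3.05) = 23.40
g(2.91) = -37.78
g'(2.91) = -24.28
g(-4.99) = -95.61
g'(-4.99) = 38.92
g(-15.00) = -886.00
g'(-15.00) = 119.00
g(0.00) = -1.00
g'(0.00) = -1.00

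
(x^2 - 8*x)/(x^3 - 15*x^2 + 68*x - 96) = x/(x^2 - 7*x + 12)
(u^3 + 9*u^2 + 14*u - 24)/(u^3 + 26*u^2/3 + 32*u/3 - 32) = 3*(u - 1)/(3*u - 4)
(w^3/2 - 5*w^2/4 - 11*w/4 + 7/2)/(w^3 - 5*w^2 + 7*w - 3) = (2*w^2 - 3*w - 14)/(4*(w^2 - 4*w + 3))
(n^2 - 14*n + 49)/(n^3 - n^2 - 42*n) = (n - 7)/(n*(n + 6))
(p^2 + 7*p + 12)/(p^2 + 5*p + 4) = (p + 3)/(p + 1)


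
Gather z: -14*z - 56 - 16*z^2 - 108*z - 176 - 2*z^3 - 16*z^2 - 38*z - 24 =-2*z^3 - 32*z^2 - 160*z - 256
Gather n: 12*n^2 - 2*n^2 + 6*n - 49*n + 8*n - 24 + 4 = 10*n^2 - 35*n - 20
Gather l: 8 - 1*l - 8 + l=0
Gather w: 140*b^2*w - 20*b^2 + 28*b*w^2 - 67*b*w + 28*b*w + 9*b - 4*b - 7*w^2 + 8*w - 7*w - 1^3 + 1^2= -20*b^2 + 5*b + w^2*(28*b - 7) + w*(140*b^2 - 39*b + 1)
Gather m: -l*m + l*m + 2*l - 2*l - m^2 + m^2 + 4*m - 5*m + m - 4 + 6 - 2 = 0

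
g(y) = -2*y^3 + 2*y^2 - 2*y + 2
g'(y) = -6*y^2 + 4*y - 2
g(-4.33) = 210.52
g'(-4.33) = -131.81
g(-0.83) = 6.18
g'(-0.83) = -9.45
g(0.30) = 1.53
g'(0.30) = -1.34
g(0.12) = 1.79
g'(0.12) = -1.61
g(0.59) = 1.11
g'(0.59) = -1.73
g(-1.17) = 10.28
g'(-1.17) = -14.89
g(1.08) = -0.35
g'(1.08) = -4.68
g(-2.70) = 61.35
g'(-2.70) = -56.54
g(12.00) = -3190.00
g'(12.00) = -818.00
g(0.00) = 2.00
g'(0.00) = -2.00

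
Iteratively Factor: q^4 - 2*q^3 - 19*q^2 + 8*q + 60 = (q + 2)*(q^3 - 4*q^2 - 11*q + 30) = (q - 5)*(q + 2)*(q^2 + q - 6) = (q - 5)*(q - 2)*(q + 2)*(q + 3)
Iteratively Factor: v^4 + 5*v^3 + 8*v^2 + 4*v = (v)*(v^3 + 5*v^2 + 8*v + 4) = v*(v + 2)*(v^2 + 3*v + 2) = v*(v + 1)*(v + 2)*(v + 2)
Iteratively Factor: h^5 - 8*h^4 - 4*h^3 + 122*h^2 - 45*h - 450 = (h + 2)*(h^4 - 10*h^3 + 16*h^2 + 90*h - 225) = (h + 2)*(h + 3)*(h^3 - 13*h^2 + 55*h - 75) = (h - 5)*(h + 2)*(h + 3)*(h^2 - 8*h + 15) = (h - 5)^2*(h + 2)*(h + 3)*(h - 3)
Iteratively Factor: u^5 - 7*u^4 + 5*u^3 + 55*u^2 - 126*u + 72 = (u - 3)*(u^4 - 4*u^3 - 7*u^2 + 34*u - 24) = (u - 3)*(u + 3)*(u^3 - 7*u^2 + 14*u - 8) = (u - 4)*(u - 3)*(u + 3)*(u^2 - 3*u + 2) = (u - 4)*(u - 3)*(u - 1)*(u + 3)*(u - 2)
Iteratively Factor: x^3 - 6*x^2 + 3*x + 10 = (x - 5)*(x^2 - x - 2) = (x - 5)*(x - 2)*(x + 1)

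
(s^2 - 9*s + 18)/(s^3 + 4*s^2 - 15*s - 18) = (s - 6)/(s^2 + 7*s + 6)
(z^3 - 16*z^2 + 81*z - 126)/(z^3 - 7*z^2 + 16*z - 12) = (z^2 - 13*z + 42)/(z^2 - 4*z + 4)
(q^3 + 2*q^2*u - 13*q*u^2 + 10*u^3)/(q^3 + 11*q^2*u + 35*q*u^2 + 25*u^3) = (q^2 - 3*q*u + 2*u^2)/(q^2 + 6*q*u + 5*u^2)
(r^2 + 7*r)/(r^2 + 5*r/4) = 4*(r + 7)/(4*r + 5)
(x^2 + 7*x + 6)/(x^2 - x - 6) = (x^2 + 7*x + 6)/(x^2 - x - 6)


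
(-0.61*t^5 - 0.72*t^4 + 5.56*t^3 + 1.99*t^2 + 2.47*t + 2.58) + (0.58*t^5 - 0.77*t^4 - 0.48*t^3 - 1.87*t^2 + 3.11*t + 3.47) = -0.03*t^5 - 1.49*t^4 + 5.08*t^3 + 0.12*t^2 + 5.58*t + 6.05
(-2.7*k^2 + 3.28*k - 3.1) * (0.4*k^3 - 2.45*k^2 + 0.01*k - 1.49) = -1.08*k^5 + 7.927*k^4 - 9.303*k^3 + 11.6508*k^2 - 4.9182*k + 4.619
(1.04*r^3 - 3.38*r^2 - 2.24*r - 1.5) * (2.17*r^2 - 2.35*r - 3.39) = 2.2568*r^5 - 9.7786*r^4 - 0.4434*r^3 + 13.4672*r^2 + 11.1186*r + 5.085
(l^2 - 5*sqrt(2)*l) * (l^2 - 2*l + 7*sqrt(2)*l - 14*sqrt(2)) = l^4 - 2*l^3 + 2*sqrt(2)*l^3 - 70*l^2 - 4*sqrt(2)*l^2 + 140*l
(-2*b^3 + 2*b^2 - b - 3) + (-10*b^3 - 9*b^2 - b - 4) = -12*b^3 - 7*b^2 - 2*b - 7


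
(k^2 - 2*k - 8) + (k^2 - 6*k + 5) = 2*k^2 - 8*k - 3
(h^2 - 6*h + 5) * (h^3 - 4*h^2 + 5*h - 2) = h^5 - 10*h^4 + 34*h^3 - 52*h^2 + 37*h - 10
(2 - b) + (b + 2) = 4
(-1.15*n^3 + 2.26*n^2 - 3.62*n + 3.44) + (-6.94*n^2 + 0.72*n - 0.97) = -1.15*n^3 - 4.68*n^2 - 2.9*n + 2.47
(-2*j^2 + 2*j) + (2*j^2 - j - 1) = j - 1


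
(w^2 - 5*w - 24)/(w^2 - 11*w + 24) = (w + 3)/(w - 3)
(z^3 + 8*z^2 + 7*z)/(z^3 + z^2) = (z + 7)/z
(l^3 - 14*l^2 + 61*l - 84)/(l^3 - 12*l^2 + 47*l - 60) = (l - 7)/(l - 5)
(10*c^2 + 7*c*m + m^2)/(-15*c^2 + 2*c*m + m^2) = (-2*c - m)/(3*c - m)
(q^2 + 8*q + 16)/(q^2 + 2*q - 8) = (q + 4)/(q - 2)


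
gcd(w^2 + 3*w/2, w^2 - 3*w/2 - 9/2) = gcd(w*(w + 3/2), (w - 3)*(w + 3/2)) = w + 3/2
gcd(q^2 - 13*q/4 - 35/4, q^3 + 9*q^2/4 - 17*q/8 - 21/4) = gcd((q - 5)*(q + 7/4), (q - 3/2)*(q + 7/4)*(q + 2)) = q + 7/4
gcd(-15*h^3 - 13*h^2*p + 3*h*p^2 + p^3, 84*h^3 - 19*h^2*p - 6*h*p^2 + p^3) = -3*h + p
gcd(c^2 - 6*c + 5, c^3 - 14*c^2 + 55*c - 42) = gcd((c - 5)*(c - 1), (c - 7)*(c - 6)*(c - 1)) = c - 1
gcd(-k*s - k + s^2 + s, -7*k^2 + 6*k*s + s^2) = -k + s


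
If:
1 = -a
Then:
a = -1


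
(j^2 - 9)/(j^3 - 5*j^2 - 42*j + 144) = (j + 3)/(j^2 - 2*j - 48)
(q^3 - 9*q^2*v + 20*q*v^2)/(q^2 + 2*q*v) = (q^2 - 9*q*v + 20*v^2)/(q + 2*v)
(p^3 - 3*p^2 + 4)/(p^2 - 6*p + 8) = (p^2 - p - 2)/(p - 4)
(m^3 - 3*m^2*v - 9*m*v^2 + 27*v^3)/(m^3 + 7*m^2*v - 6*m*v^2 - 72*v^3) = (m^2 - 9*v^2)/(m^2 + 10*m*v + 24*v^2)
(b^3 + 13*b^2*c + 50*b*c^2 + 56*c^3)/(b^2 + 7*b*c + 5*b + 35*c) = (b^2 + 6*b*c + 8*c^2)/(b + 5)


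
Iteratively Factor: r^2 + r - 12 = (r + 4)*(r - 3)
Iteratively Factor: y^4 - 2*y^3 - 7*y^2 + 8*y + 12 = (y + 2)*(y^3 - 4*y^2 + y + 6) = (y + 1)*(y + 2)*(y^2 - 5*y + 6) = (y - 3)*(y + 1)*(y + 2)*(y - 2)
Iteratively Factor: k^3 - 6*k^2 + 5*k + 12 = (k + 1)*(k^2 - 7*k + 12) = (k - 4)*(k + 1)*(k - 3)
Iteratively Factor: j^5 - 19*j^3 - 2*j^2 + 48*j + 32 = (j - 4)*(j^4 + 4*j^3 - 3*j^2 - 14*j - 8) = (j - 4)*(j - 2)*(j^3 + 6*j^2 + 9*j + 4) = (j - 4)*(j - 2)*(j + 4)*(j^2 + 2*j + 1) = (j - 4)*(j - 2)*(j + 1)*(j + 4)*(j + 1)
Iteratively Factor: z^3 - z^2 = (z)*(z^2 - z) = z*(z - 1)*(z)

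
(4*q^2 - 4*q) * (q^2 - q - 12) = 4*q^4 - 8*q^3 - 44*q^2 + 48*q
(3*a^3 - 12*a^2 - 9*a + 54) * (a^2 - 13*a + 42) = 3*a^5 - 51*a^4 + 273*a^3 - 333*a^2 - 1080*a + 2268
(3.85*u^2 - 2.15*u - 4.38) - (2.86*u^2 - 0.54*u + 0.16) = 0.99*u^2 - 1.61*u - 4.54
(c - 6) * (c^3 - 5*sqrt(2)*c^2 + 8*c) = c^4 - 5*sqrt(2)*c^3 - 6*c^3 + 8*c^2 + 30*sqrt(2)*c^2 - 48*c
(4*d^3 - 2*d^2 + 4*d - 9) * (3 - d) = -4*d^4 + 14*d^3 - 10*d^2 + 21*d - 27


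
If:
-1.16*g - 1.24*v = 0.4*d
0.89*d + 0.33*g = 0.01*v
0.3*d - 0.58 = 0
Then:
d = 1.93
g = -5.09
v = 4.14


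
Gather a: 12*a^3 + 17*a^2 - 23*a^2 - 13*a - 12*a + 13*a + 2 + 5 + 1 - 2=12*a^3 - 6*a^2 - 12*a + 6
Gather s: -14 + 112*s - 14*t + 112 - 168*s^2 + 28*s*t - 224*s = -168*s^2 + s*(28*t - 112) - 14*t + 98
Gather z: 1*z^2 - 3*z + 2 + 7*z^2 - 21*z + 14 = 8*z^2 - 24*z + 16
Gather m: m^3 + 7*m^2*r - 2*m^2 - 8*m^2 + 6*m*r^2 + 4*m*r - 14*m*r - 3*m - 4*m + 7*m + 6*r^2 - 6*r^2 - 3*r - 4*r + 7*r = m^3 + m^2*(7*r - 10) + m*(6*r^2 - 10*r)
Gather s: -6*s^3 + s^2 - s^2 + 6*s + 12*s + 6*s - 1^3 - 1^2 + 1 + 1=-6*s^3 + 24*s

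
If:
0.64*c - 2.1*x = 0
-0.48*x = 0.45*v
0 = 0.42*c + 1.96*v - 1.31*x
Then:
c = 0.00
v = 0.00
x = 0.00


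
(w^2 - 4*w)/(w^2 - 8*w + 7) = w*(w - 4)/(w^2 - 8*w + 7)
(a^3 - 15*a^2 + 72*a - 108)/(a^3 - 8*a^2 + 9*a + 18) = (a - 6)/(a + 1)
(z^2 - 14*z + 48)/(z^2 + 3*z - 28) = (z^2 - 14*z + 48)/(z^2 + 3*z - 28)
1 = 1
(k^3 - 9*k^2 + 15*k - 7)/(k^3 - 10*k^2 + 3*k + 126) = (k^2 - 2*k + 1)/(k^2 - 3*k - 18)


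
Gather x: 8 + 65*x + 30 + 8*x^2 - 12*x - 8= 8*x^2 + 53*x + 30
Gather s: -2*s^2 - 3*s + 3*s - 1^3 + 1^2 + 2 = 2 - 2*s^2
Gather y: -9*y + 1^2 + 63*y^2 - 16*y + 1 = 63*y^2 - 25*y + 2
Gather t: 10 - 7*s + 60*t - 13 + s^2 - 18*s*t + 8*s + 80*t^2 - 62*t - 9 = s^2 + s + 80*t^2 + t*(-18*s - 2) - 12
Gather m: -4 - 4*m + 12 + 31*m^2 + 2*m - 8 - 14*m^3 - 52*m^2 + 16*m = -14*m^3 - 21*m^2 + 14*m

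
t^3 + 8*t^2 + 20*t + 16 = (t + 2)^2*(t + 4)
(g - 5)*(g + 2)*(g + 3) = g^3 - 19*g - 30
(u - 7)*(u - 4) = u^2 - 11*u + 28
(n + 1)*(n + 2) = n^2 + 3*n + 2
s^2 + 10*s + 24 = (s + 4)*(s + 6)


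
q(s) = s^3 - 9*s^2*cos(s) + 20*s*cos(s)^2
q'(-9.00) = -53.26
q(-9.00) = -214.21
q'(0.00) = 20.00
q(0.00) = 0.00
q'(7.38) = 423.18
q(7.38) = 208.96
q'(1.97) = 88.85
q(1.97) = 27.17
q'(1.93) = 82.65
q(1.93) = 23.74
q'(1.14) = -7.86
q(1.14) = 0.57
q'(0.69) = -7.08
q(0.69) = 5.23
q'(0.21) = 13.94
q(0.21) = 3.64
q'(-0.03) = 20.49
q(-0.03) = -0.61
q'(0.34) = 8.42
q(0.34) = 5.10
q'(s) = 9*s^2*sin(s) + 3*s^2 - 40*s*sin(s)*cos(s) - 18*s*cos(s) + 20*cos(s)^2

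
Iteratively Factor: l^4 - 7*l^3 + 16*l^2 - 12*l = (l - 2)*(l^3 - 5*l^2 + 6*l) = l*(l - 2)*(l^2 - 5*l + 6) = l*(l - 2)^2*(l - 3)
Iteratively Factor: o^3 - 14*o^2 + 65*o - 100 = (o - 5)*(o^2 - 9*o + 20) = (o - 5)*(o - 4)*(o - 5)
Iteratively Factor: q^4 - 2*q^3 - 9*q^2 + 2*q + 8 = (q - 1)*(q^3 - q^2 - 10*q - 8) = (q - 1)*(q + 2)*(q^2 - 3*q - 4) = (q - 1)*(q + 1)*(q + 2)*(q - 4)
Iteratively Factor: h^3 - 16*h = (h - 4)*(h^2 + 4*h) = (h - 4)*(h + 4)*(h)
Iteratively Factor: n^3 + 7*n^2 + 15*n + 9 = (n + 3)*(n^2 + 4*n + 3) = (n + 1)*(n + 3)*(n + 3)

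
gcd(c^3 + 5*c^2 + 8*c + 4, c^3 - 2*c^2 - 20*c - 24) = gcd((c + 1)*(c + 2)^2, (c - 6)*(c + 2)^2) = c^2 + 4*c + 4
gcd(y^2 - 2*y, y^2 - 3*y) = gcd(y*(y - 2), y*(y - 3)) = y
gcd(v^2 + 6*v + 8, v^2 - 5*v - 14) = v + 2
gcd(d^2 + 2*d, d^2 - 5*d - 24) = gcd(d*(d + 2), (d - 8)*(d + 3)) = 1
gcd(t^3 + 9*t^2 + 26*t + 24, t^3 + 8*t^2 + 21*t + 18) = t^2 + 5*t + 6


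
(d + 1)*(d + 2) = d^2 + 3*d + 2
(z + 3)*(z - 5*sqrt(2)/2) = z^2 - 5*sqrt(2)*z/2 + 3*z - 15*sqrt(2)/2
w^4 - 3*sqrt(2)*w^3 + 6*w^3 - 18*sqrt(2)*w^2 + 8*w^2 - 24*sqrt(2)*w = w*(w + 2)*(w + 4)*(w - 3*sqrt(2))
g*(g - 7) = g^2 - 7*g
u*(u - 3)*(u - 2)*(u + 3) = u^4 - 2*u^3 - 9*u^2 + 18*u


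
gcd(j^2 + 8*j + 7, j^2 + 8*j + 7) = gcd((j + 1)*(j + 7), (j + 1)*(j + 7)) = j^2 + 8*j + 7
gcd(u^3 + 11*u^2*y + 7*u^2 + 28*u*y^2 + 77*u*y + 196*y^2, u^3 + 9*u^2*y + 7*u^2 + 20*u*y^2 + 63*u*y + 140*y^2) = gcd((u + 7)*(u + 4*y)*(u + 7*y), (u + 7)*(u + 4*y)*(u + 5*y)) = u^2 + 4*u*y + 7*u + 28*y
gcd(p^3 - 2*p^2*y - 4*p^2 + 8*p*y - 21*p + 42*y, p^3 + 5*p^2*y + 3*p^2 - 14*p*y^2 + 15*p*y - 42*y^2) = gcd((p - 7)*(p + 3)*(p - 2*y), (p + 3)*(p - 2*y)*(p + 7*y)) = -p^2 + 2*p*y - 3*p + 6*y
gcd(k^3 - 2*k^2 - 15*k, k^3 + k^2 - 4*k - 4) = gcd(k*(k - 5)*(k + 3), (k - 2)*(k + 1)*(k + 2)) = 1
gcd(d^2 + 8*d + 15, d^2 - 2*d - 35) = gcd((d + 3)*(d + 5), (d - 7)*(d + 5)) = d + 5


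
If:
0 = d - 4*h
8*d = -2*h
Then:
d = 0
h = 0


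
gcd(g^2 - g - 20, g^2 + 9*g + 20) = g + 4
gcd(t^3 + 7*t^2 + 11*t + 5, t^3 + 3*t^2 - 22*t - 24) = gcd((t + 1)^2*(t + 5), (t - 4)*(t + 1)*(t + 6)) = t + 1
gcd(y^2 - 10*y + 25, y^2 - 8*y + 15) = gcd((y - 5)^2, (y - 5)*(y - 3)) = y - 5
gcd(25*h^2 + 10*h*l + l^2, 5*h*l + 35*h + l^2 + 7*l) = 5*h + l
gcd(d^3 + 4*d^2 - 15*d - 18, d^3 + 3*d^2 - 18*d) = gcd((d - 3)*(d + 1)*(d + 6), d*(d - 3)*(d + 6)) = d^2 + 3*d - 18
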